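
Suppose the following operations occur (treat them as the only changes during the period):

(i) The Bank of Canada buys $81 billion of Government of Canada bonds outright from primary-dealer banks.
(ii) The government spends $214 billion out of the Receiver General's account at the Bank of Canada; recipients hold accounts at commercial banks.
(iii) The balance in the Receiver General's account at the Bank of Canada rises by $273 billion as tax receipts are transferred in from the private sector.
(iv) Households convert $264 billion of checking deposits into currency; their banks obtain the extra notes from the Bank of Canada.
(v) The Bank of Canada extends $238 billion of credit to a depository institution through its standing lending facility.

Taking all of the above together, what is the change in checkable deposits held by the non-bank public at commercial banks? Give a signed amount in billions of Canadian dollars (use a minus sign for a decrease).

Bank of Canada balance sheet:
  Assets:      Securities +$81B, Loans to banks +$238B
  Liabilities: Bank reserves −$4B, Currency in circulation +$264B, Government deposits +$59B
Commercial banking system:
  Assets:      Reserves at CB −$4B, Securities −$81B
  Liabilities: Checkable deposits −$323B, Borrowings from CB +$238B
So the change in checkable deposits held by the non-bank public at commercial banks is -$323 billion.

-$323 billion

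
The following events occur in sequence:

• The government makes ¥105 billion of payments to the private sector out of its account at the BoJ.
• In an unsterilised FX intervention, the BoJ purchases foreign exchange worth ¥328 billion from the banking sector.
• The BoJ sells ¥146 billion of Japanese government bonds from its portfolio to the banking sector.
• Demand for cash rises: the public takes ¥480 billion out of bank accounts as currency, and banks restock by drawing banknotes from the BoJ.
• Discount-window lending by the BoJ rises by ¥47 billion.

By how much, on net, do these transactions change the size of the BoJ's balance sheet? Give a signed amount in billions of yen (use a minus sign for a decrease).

BoJ balance sheet:
  Assets:      Securities −¥146B, Loans to banks +¥47B, Foreign assets +¥328B
  Liabilities: Bank reserves −¥146B, Currency in circulation +¥480B, Government deposits −¥105B
Commercial banking system:
  Assets:      Reserves at CB −¥146B, Securities +¥146B, Foreign assets −¥328B
  Liabilities: Checkable deposits −¥375B, Borrowings from CB +¥47B
Change in total BoJ assets = +¥229 billion.

+¥229 billion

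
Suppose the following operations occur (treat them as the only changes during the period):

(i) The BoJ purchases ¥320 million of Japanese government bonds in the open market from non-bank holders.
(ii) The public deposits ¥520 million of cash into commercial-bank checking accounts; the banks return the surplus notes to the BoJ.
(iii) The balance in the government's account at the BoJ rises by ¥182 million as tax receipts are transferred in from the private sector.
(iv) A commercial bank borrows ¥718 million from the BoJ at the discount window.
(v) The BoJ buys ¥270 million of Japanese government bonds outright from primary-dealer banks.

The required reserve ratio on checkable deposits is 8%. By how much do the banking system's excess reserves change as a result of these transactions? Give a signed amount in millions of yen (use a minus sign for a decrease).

+¥1593.36 million

Asset purchase (from non-banks) ¥320 million: reserves +¥320M, deposits +¥320M.
Currency deposit ¥520 million: reserves +¥520M, deposits +¥520M.
Government account inflow ¥182 million: reserves −¥182M, deposits −¥182M.
Discount-window loan ¥718 million: reserves +¥718M, deposits 0.
OMO purchase (from banks) ¥270 million: reserves +¥270M, deposits 0.
Totals: Δreserves = +¥1646M, Δdeposits = +¥658M.
Δrequired reserves = 8% × +¥658M = +¥52.64M.
Δexcess reserves = Δreserves − Δrequired = +¥1646M − (+¥52.64M) = +¥1593.36 million.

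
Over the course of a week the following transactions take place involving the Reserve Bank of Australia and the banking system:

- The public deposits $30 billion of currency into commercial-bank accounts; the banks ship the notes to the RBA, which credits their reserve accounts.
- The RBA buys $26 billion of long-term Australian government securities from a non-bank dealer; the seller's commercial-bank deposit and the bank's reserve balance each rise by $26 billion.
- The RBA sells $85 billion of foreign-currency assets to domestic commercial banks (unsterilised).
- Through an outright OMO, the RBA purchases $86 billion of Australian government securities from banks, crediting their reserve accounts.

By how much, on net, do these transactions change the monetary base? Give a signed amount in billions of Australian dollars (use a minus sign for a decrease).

+$27 billion

Currency deposit $30 billion: just a shift between currency and reserves — both are base money → 0.
Asset purchase (from non-banks) $26 billion: RBA balance sheet expands → +$26B.
FX sale $85 billion: RBA balance sheet contracts → −$85B.
OMO purchase (from banks) $86 billion: RBA balance sheet expands → +$86B.
Net: 0 + 26 − 85 + 86 = +$27 billion.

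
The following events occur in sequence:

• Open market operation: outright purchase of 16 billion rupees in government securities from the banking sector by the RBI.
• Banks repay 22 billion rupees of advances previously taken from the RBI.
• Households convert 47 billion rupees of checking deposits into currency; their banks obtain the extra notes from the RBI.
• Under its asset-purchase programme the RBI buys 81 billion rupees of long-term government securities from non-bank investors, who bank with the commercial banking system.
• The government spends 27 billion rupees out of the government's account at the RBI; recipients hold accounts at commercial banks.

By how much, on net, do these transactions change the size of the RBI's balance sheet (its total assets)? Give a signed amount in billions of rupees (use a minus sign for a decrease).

OMO purchase (from banks) 16 billion rupees: an RBI asset is acquired → +16B.
Discount-window repayment 22 billion rupees: an RBI asset is shed → −22B.
Currency withdrawal 47 billion rupees: only the composition of liabilities changes → 0.
Asset purchase (from non-banks) 81 billion rupees: an RBI asset is acquired → +81B.
Government spending 27 billion rupees: only the composition of liabilities changes → 0.
Net: 16 − 22 + 0 + 81 + 0 = +75 billion.

+75 billion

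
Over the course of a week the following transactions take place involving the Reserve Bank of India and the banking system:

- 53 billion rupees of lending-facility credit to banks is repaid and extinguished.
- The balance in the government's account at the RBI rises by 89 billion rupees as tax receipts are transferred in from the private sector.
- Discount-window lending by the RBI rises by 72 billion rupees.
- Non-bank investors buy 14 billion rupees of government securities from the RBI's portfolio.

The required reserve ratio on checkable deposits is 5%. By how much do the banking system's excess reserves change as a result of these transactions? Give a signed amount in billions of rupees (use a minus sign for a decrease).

-78.85 billion

Discount-window repayment 53 billion rupees: reserves −53B, deposits 0.
Government account inflow 89 billion rupees: reserves −89B, deposits −89B.
Discount-window loan 72 billion rupees: reserves +72B, deposits 0.
Asset sale (to non-banks) 14 billion rupees: reserves −14B, deposits −14B.
Totals: Δreserves = −84B, Δdeposits = −103B.
Δrequired reserves = 5% × −103B = −5.15B.
Δexcess reserves = Δreserves − Δrequired = −84B − (−5.15B) = -78.85 billion.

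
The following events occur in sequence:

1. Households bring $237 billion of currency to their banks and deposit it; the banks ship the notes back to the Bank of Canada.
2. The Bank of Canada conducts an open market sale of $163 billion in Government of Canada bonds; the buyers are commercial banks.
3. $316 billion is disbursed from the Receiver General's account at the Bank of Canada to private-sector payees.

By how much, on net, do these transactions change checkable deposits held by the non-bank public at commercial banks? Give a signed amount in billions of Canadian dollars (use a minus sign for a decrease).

+$553 billion

Currency deposit $237 billion: non-bank counterparties' bank balances rise → +$237B.
OMO sale (to banks) $163 billion: the counterparty is a bank, so public deposits are unchanged → 0.
Government spending $316 billion: non-bank counterparties' bank balances rise → +$316B.
Net: 237 + 0 + 316 = +$553 billion.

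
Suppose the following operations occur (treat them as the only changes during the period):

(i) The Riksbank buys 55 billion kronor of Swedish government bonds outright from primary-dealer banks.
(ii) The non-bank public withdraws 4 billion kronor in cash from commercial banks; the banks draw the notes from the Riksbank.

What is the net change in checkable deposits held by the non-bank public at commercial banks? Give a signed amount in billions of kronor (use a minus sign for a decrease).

-4 billion

OMO purchase (from banks) 55 billion kronor: the counterparty is a bank, so public deposits are unchanged → 0.
Currency withdrawal 4 billion kronor: non-bank counterparties' bank balances fall → −4B.
Net: 0 − 4 = -4 billion.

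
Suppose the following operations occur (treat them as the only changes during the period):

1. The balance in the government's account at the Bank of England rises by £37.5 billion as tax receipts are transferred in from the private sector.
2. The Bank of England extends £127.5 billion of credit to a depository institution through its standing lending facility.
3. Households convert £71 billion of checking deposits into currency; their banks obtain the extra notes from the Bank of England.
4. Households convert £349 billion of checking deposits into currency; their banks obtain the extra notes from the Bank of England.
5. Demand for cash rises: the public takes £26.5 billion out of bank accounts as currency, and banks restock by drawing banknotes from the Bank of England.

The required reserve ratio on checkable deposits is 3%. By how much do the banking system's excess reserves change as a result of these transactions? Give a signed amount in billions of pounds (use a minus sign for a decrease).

-£341.98 billion

Government account inflow £37.5 billion: reserves −£37.5B, deposits −£37.5B.
Discount-window loan £127.5 billion: reserves +£127.5B, deposits 0.
Currency withdrawal £71 billion: reserves −£71B, deposits −£71B.
Currency withdrawal £349 billion: reserves −£349B, deposits −£349B.
Currency withdrawal £26.5 billion: reserves −£26.5B, deposits −£26.5B.
Totals: Δreserves = −£356.5B, Δdeposits = −£484B.
Δrequired reserves = 3% × −£484B = −£14.52B.
Δexcess reserves = Δreserves − Δrequired = −£356.5B − (−£14.52B) = -£341.98 billion.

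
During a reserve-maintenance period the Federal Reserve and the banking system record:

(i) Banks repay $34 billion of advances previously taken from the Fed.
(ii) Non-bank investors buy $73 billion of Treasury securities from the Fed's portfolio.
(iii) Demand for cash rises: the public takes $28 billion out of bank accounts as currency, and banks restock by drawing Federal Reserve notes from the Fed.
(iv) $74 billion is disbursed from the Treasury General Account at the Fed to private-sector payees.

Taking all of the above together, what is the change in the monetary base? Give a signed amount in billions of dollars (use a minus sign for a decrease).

-$33 billion

Fed balance sheet:
  Assets:      Securities −$73B, Loans to banks −$34B
  Liabilities: Bank reserves −$61B, Currency in circulation +$28B, Government deposits −$74B
Monetary base = currency + reserves: +$28B + (−$61B) = -$33 billion.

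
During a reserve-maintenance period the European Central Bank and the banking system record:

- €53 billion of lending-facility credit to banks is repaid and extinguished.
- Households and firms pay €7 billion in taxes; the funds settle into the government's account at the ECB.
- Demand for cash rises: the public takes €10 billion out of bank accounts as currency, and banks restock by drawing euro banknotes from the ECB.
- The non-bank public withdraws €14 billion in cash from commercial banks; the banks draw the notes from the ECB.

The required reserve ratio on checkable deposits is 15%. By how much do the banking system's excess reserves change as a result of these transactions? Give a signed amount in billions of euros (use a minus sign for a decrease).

-€79.35 billion

Discount-window repayment €53 billion: reserves −€53B, deposits 0.
Government account inflow €7 billion: reserves −€7B, deposits −€7B.
Currency withdrawal €10 billion: reserves −€10B, deposits −€10B.
Currency withdrawal €14 billion: reserves −€14B, deposits −€14B.
Totals: Δreserves = −€84B, Δdeposits = −€31B.
Δrequired reserves = 15% × −€31B = −€4.65B.
Δexcess reserves = Δreserves − Δrequired = −€84B − (−€4.65B) = -€79.35 billion.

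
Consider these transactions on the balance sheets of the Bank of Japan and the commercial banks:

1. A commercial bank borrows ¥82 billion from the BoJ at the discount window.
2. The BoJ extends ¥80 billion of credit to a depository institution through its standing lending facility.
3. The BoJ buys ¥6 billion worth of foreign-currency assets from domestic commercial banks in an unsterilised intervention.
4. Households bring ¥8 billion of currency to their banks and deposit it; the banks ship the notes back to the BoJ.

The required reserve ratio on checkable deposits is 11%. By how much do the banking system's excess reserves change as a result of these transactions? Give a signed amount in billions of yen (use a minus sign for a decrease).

+¥175.12 billion

Discount-window loan ¥82 billion: reserves +¥82B, deposits 0.
Discount-window loan ¥80 billion: reserves +¥80B, deposits 0.
FX purchase ¥6 billion: reserves +¥6B, deposits 0.
Currency deposit ¥8 billion: reserves +¥8B, deposits +¥8B.
Totals: Δreserves = +¥176B, Δdeposits = +¥8B.
Δrequired reserves = 11% × +¥8B = +¥0.88B.
Δexcess reserves = Δreserves − Δrequired = +¥176B − (+¥0.88B) = +¥175.12 billion.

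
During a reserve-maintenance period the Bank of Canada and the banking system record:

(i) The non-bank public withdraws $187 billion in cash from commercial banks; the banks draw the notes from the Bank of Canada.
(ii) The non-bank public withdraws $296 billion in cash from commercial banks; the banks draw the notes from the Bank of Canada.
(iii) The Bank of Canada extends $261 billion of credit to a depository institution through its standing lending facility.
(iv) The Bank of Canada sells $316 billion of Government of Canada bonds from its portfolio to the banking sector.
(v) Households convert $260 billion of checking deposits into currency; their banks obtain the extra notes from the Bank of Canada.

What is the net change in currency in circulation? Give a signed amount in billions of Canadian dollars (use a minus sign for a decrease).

Currency withdrawal $187 billion: notes leave the central bank → +$187B.
Currency withdrawal $296 billion: notes leave the central bank → +$296B.
Discount-window loan $261 billion: no currency enters or leaves circulation → 0.
OMO sale (to banks) $316 billion: no currency enters or leaves circulation → 0.
Currency withdrawal $260 billion: notes leave the central bank → +$260B.
Net: 187 + 296 + 0 + 0 + 260 = +$743 billion.

+$743 billion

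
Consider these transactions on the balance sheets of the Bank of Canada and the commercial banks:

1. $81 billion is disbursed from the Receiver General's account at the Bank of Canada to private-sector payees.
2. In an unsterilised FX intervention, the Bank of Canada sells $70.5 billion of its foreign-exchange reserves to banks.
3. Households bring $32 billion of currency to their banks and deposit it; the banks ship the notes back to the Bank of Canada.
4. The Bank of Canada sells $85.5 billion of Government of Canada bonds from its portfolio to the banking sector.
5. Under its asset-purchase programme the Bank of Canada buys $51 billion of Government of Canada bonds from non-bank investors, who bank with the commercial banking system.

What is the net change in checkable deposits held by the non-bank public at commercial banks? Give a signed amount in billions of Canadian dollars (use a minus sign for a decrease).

Bank of Canada balance sheet:
  Assets:      Securities −$34.5B, Foreign assets −$70.5B
  Liabilities: Bank reserves +$8B, Currency in circulation −$32B, Government deposits −$81B
Commercial banking system:
  Assets:      Reserves at CB +$8B, Securities +$85.5B, Foreign assets +$70.5B
  Liabilities: Checkable deposits +$164B
So the change in checkable deposits held by the non-bank public at commercial banks is +$164 billion.

+$164 billion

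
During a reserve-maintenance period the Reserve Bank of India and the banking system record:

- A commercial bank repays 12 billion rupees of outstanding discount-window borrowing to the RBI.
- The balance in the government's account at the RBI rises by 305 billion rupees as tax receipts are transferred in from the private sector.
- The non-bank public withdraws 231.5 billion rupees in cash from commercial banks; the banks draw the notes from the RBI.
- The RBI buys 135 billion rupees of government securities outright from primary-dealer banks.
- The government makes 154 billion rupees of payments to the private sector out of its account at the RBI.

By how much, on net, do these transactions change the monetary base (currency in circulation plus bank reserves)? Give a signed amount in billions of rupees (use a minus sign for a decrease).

-28 billion

Discount-window repayment 12 billion rupees: RBI balance sheet contracts → −12B.
Government account inflow 305 billion rupees: reserves shift to a non-base liability → −305B.
Currency withdrawal 231.5 billion rupees: just a shift between currency and reserves — both are base money → 0.
OMO purchase (from banks) 135 billion rupees: RBI balance sheet expands → +135B.
Government spending 154 billion rupees: a non-base liability converts back to reserves → +154B.
Net: −12 − 305 + 0 + 135 + 154 = -28 billion.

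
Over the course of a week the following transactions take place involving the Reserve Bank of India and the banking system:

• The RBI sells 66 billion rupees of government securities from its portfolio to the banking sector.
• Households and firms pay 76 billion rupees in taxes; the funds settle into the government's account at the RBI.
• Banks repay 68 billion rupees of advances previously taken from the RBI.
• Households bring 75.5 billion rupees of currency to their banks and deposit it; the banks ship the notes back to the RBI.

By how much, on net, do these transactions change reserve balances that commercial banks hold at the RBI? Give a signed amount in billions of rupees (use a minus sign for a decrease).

RBI balance sheet:
  Assets:      Securities −66B, Loans to banks −68B
  Liabilities: Bank reserves −134.5B, Currency in circulation −75.5B, Government deposits +76B
So the change in reserve balances that commercial banks hold at the RBI is -134.5 billion.

-134.5 billion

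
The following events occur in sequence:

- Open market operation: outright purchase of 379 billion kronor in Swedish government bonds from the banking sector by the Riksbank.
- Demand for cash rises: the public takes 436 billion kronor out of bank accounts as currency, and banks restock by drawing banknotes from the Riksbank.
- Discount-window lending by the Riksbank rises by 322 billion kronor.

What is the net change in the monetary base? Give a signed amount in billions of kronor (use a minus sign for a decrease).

+701 billion

OMO purchase (from banks) 379 billion kronor: Riksbank balance sheet expands → +379B.
Currency withdrawal 436 billion kronor: just a shift between currency and reserves — both are base money → 0.
Discount-window loan 322 billion kronor: Riksbank balance sheet expands → +322B.
Net: 379 + 0 + 322 = +701 billion.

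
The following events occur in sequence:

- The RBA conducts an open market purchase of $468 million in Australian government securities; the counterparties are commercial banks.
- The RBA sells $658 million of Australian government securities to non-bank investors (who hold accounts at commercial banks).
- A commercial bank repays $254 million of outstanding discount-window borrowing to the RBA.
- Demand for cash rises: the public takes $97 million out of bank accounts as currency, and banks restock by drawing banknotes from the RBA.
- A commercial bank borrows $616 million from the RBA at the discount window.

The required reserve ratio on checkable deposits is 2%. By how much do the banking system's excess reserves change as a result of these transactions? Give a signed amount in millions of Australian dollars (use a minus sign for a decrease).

+$90.1 million

OMO purchase (from banks) $468 million: reserves +$468M, deposits 0.
Asset sale (to non-banks) $658 million: reserves −$658M, deposits −$658M.
Discount-window repayment $254 million: reserves −$254M, deposits 0.
Currency withdrawal $97 million: reserves −$97M, deposits −$97M.
Discount-window loan $616 million: reserves +$616M, deposits 0.
Totals: Δreserves = +$75M, Δdeposits = −$755M.
Δrequired reserves = 2% × −$755M = −$15.1M.
Δexcess reserves = Δreserves − Δrequired = +$75M − (−$15.1M) = +$90.1 million.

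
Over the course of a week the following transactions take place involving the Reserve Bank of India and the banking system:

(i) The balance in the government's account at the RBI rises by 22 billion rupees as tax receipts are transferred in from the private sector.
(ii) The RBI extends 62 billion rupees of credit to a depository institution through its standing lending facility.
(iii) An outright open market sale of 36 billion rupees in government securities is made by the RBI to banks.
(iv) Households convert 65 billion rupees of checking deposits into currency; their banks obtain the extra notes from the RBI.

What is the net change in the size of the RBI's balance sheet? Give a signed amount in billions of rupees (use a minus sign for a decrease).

Government account inflow 22 billion rupees: only the composition of liabilities changes → 0.
Discount-window loan 62 billion rupees: an RBI asset is acquired → +62B.
OMO sale (to banks) 36 billion rupees: an RBI asset is shed → −36B.
Currency withdrawal 65 billion rupees: only the composition of liabilities changes → 0.
Net: 0 + 62 − 36 + 0 = +26 billion.

+26 billion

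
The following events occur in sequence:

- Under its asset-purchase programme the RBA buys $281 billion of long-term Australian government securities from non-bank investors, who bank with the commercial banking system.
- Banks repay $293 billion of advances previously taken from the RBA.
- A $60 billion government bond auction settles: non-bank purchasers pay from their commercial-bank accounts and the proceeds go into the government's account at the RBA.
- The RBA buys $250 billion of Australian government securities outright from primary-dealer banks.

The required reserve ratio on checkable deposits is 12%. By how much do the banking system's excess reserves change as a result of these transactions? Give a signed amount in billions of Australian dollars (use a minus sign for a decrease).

+$151.48 billion

Asset purchase (from non-banks) $281 billion: reserves +$281B, deposits +$281B.
Discount-window repayment $293 billion: reserves −$293B, deposits 0.
Government account inflow $60 billion: reserves −$60B, deposits −$60B.
OMO purchase (from banks) $250 billion: reserves +$250B, deposits 0.
Totals: Δreserves = +$178B, Δdeposits = +$221B.
Δrequired reserves = 12% × +$221B = +$26.52B.
Δexcess reserves = Δreserves − Δrequired = +$178B − (+$26.52B) = +$151.48 billion.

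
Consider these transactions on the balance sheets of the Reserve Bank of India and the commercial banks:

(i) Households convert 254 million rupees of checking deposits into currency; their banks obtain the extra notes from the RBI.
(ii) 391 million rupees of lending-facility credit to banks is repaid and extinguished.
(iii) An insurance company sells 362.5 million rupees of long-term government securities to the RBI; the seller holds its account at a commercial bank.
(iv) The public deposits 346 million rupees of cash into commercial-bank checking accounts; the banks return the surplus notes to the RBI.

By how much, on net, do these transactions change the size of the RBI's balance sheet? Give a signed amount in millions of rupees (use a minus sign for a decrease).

RBI balance sheet:
  Assets:      Securities +362.5M, Loans to banks −391M
  Liabilities: Bank reserves +63.5M, Currency in circulation −92M
Change in total RBI assets = -28.5 million.

-28.5 million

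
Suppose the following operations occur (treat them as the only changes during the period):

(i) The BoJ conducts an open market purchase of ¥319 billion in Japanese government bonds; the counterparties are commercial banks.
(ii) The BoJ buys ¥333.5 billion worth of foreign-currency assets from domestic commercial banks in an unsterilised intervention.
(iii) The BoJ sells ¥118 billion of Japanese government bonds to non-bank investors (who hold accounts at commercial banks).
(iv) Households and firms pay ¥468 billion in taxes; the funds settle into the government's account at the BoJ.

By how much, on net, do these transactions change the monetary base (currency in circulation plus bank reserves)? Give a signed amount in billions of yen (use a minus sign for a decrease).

OMO purchase (from banks) ¥319 billion: BoJ balance sheet expands → +¥319B.
FX purchase ¥333.5 billion: BoJ balance sheet expands → +¥333.5B.
Asset sale (to non-banks) ¥118 billion: BoJ balance sheet contracts → −¥118B.
Government account inflow ¥468 billion: reserves shift to a non-base liability → −¥468B.
Net: 319 + 333.5 − 118 − 468 = +¥66.5 billion.

+¥66.5 billion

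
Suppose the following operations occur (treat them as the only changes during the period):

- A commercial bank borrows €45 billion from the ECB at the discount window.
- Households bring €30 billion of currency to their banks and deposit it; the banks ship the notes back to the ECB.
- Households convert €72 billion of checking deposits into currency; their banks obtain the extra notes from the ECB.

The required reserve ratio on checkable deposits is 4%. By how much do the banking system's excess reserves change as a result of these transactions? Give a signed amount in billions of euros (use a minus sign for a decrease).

Discount-window loan €45 billion: reserves +€45B, deposits 0.
Currency deposit €30 billion: reserves +€30B, deposits +€30B.
Currency withdrawal €72 billion: reserves −€72B, deposits −€72B.
Totals: Δreserves = +€3B, Δdeposits = −€42B.
Δrequired reserves = 4% × −€42B = −€1.68B.
Δexcess reserves = Δreserves − Δrequired = +€3B − (−€1.68B) = +€4.68 billion.

+€4.68 billion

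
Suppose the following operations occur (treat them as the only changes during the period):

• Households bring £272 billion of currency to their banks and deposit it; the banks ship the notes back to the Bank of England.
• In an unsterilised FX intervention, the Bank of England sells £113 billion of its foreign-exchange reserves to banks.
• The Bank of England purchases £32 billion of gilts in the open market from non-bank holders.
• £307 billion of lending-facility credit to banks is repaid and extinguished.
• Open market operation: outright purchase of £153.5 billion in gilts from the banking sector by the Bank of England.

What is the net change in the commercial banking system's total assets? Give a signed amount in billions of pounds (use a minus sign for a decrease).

-£3 billion

Bank of England balance sheet:
  Assets:      Securities +£185.5B, Loans to banks −£307B, Foreign assets −£113B
  Liabilities: Bank reserves +£37.5B, Currency in circulation −£272B
Commercial banking system:
  Assets:      Reserves at CB +£37.5B, Securities −£153.5B, Foreign assets +£113B
  Liabilities: Checkable deposits +£304B, Borrowings from CB −£307B
Change in total bank assets = -£3 billion.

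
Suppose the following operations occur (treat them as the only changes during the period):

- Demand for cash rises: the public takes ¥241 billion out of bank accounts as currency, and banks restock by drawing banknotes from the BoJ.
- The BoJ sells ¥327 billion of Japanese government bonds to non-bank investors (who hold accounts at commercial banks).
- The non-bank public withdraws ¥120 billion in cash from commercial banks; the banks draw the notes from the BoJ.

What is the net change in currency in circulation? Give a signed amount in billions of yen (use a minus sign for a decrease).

Currency withdrawal ¥241 billion: notes leave the central bank → +¥241B.
Asset sale (to non-banks) ¥327 billion: no currency enters or leaves circulation → 0.
Currency withdrawal ¥120 billion: notes leave the central bank → +¥120B.
Net: 241 + 0 + 120 = +¥361 billion.

+¥361 billion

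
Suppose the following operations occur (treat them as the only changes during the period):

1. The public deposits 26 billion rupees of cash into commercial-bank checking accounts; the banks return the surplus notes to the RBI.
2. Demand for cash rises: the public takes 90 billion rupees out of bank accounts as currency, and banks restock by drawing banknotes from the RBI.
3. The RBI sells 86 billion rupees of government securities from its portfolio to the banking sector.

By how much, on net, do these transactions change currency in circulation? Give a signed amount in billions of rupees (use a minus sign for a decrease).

+64 billion

RBI balance sheet:
  Assets:      Securities −86B
  Liabilities: Bank reserves −150B, Currency in circulation +64B
So the change in currency in circulation is +64 billion.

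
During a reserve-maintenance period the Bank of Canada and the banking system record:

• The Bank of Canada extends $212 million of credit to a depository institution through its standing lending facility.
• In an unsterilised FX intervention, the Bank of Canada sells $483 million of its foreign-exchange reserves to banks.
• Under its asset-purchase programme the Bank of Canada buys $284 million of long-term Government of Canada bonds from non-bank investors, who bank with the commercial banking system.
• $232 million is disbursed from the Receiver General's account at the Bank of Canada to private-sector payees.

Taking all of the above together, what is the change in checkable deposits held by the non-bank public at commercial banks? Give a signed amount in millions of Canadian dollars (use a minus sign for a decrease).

Bank of Canada balance sheet:
  Assets:      Securities +$284M, Loans to banks +$212M, Foreign assets −$483M
  Liabilities: Bank reserves +$245M, Government deposits −$232M
Commercial banking system:
  Assets:      Reserves at CB +$245M, Foreign assets +$483M
  Liabilities: Checkable deposits +$516M, Borrowings from CB +$212M
So the change in checkable deposits held by the non-bank public at commercial banks is +$516 million.

+$516 million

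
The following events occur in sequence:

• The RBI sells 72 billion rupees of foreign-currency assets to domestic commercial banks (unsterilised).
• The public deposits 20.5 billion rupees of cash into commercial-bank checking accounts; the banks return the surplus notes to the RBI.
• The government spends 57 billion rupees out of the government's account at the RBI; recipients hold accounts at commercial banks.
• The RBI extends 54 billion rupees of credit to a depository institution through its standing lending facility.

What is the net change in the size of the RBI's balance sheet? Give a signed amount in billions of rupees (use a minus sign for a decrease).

FX sale 72 billion rupees: an RBI asset is shed → −72B.
Currency deposit 20.5 billion rupees: only the composition of liabilities changes → 0.
Government spending 57 billion rupees: only the composition of liabilities changes → 0.
Discount-window loan 54 billion rupees: an RBI asset is acquired → +54B.
Net: −72 + 0 + 0 + 54 = -18 billion.

-18 billion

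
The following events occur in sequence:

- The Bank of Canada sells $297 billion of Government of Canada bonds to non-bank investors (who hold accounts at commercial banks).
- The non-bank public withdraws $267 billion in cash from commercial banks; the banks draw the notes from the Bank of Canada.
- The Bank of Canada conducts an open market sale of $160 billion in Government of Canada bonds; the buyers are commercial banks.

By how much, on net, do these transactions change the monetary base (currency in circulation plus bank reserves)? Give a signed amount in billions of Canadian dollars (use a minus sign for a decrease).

Asset sale (to non-banks) $297 billion: Bank of Canada balance sheet contracts → −$297B.
Currency withdrawal $267 billion: just a shift between currency and reserves — both are base money → 0.
OMO sale (to banks) $160 billion: Bank of Canada balance sheet contracts → −$160B.
Net: −297 + 0 − 160 = -$457 billion.

-$457 billion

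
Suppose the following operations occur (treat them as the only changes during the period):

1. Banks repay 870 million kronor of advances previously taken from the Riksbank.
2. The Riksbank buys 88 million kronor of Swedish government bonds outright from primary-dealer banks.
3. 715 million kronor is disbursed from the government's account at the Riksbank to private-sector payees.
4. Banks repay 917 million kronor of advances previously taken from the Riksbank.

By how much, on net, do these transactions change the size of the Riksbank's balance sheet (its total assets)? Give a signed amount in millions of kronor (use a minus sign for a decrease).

-1699 million

Discount-window repayment 870 million kronor: a Riksbank asset is shed → −870M.
OMO purchase (from banks) 88 million kronor: a Riksbank asset is acquired → +88M.
Government spending 715 million kronor: only the composition of liabilities changes → 0.
Discount-window repayment 917 million kronor: a Riksbank asset is shed → −917M.
Net: −870 + 88 + 0 − 917 = -1699 million.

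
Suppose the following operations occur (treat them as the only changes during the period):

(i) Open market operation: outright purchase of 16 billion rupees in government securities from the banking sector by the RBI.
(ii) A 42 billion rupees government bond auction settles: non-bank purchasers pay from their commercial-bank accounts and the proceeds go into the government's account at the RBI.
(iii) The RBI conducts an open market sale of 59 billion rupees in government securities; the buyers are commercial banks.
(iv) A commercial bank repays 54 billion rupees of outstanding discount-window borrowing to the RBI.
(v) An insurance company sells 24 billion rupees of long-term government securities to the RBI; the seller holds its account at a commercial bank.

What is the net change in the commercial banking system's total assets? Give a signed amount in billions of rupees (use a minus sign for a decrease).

RBI balance sheet:
  Assets:      Securities −19B, Loans to banks −54B
  Liabilities: Bank reserves −115B, Government deposits +42B
Commercial banking system:
  Assets:      Reserves at CB −115B, Securities +43B
  Liabilities: Checkable deposits −18B, Borrowings from CB −54B
Change in total bank assets = -72 billion.

-72 billion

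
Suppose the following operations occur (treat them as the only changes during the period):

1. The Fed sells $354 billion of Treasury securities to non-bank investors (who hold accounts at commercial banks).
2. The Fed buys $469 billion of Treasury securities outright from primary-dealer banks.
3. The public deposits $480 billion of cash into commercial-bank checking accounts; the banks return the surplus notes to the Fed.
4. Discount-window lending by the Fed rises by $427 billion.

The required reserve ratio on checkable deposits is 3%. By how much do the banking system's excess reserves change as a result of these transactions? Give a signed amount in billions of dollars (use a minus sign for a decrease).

Asset sale (to non-banks) $354 billion: reserves −$354B, deposits −$354B.
OMO purchase (from banks) $469 billion: reserves +$469B, deposits 0.
Currency deposit $480 billion: reserves +$480B, deposits +$480B.
Discount-window loan $427 billion: reserves +$427B, deposits 0.
Totals: Δreserves = +$1022B, Δdeposits = +$126B.
Δrequired reserves = 3% × +$126B = +$3.78B.
Δexcess reserves = Δreserves − Δrequired = +$1022B − (+$3.78B) = +$1018.22 billion.

+$1018.22 billion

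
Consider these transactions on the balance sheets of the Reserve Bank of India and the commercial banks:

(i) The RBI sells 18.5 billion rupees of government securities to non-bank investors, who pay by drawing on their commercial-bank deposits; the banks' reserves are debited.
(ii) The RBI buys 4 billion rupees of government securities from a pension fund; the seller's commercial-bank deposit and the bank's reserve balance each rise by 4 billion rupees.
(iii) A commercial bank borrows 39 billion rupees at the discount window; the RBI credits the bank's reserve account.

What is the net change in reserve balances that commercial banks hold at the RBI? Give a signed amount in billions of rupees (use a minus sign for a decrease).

RBI balance sheet:
  Assets:      Securities −14.5B, Loans to banks +39B
  Liabilities: Bank reserves +24.5B
Commercial banking system:
  Assets:      Reserves at CB +24.5B
  Liabilities: Checkable deposits −14.5B, Borrowings from CB +39B
So the change in reserve balances that commercial banks hold at the RBI is +24.5 billion.

+24.5 billion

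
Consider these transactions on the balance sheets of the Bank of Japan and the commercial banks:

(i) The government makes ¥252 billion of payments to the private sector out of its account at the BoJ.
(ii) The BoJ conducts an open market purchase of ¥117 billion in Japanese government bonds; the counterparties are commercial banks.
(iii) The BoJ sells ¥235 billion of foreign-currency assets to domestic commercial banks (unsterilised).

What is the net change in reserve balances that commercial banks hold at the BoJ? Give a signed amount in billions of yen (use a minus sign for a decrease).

Government spending ¥252 billion: government payments flow into bank reserve accounts → +¥252B.
OMO purchase (from banks) ¥117 billion: the BoJ pays by crediting reserve accounts → +¥117B.
FX sale ¥235 billion: the buying banks pay out of their reserve balances → −¥235B.
Net: 252 + 117 − 235 = +¥134 billion.

+¥134 billion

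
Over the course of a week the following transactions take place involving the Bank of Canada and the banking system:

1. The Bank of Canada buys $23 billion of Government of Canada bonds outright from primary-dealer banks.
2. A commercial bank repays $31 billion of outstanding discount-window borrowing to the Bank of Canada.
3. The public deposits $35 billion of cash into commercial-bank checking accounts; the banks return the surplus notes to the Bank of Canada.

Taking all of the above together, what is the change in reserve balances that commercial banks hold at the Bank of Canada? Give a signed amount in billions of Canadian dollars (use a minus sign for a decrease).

OMO purchase (from banks) $23 billion: the Bank of Canada pays by crediting reserve accounts → +$23B.
Discount-window repayment $31 billion: repayment is debited from reserves → −$31B.
Currency deposit $35 billion: returned notes are swapped for reserve credit → +$35B.
Net: 23 − 31 + 35 = +$27 billion.

+$27 billion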